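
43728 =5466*8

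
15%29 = 15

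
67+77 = 144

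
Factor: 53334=2^1*3^2 * 2963^1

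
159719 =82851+76868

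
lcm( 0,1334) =0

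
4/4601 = 4/4601  =  0.00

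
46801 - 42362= 4439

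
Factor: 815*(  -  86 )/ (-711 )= 70090/711=2^1*3^( -2)*5^1*43^1*79^( - 1) * 163^1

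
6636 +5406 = 12042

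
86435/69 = 1252+47/69 = 1252.68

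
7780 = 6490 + 1290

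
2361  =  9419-7058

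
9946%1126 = 938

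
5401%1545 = 766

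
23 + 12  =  35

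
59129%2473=2250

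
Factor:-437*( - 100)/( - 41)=-43700/41= - 2^2*5^2*19^1*23^1*41^(- 1 )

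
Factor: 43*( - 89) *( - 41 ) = 156907  =  41^1*43^1*89^1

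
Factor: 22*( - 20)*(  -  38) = 16720 = 2^4*5^1 * 11^1*19^1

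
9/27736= 9/27736=0.00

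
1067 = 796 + 271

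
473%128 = 89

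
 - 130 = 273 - 403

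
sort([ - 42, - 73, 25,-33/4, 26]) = [ - 73, -42, - 33/4, 25,26]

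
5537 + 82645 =88182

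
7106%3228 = 650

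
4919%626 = 537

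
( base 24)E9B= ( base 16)2063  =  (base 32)833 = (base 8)20143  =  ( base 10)8291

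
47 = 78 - 31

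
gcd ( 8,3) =1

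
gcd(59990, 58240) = 70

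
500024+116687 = 616711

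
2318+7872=10190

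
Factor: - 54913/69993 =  - 3^(  -  2 )*  7^(  -  1)*11^( - 1)*89^1 *101^( - 1 )*617^1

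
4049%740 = 349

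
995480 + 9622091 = 10617571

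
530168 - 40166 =490002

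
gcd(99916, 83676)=4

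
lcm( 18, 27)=54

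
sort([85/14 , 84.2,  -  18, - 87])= [ - 87, - 18,85/14,84.2]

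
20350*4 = 81400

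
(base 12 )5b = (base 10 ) 71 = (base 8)107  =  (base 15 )4B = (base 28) 2F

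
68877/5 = 13775 + 2/5 = 13775.40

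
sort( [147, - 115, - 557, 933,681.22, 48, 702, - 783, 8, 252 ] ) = [ - 783, -557, - 115, 8,48, 147,252, 681.22,702, 933] 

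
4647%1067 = 379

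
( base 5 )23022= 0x665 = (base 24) 2k5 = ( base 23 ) 324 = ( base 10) 1637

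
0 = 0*517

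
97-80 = 17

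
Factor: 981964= 2^2 * 127^1*1933^1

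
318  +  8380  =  8698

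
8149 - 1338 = 6811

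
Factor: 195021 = 3^3*31^1*233^1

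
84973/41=2072 +21/41 = 2072.51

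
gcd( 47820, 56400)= 60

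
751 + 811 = 1562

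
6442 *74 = 476708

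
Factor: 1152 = 2^7*3^2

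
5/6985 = 1/1397  =  0.00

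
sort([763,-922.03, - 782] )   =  [ - 922.03,- 782,763]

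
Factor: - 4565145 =-3^1*5^1  *13^1* 41^1*571^1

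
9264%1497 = 282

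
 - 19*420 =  - 7980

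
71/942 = 71/942  =  0.08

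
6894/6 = 1149 = 1149.00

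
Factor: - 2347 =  - 2347^1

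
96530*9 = 868770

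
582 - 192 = 390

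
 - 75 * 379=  - 28425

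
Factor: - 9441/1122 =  - 3147/374 = - 2^( - 1)*3^1*11^( - 1 )*17^ ( - 1)*1049^1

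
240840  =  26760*9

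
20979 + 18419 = 39398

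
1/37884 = 1/37884 = 0.00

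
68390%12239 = 7195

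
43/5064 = 43/5064 = 0.01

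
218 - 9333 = -9115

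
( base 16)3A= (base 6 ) 134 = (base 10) 58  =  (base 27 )24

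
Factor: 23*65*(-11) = - 5^1*11^1*13^1*23^1 = -  16445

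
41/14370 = 41/14370 = 0.00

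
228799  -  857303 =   -  628504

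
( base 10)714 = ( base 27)QC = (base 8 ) 1312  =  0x2ca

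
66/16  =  33/8=4.12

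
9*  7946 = 71514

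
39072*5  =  195360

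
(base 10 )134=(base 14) 98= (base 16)86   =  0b10000110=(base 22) 62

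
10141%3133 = 742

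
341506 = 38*8987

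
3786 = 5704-1918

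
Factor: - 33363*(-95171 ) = 3175190073 = 3^2*11^1*19^1*337^1*5009^1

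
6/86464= 3/43232 =0.00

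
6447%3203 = 41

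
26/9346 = 13/4673   =  0.00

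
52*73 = 3796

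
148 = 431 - 283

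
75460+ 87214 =162674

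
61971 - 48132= 13839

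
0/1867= 0 = 0.00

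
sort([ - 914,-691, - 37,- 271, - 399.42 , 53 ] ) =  [ - 914, - 691, - 399.42, - 271, - 37, 53]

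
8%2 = 0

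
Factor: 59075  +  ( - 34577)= 24498 = 2^1*3^2*1361^1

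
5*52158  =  260790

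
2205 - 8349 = - 6144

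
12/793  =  12/793 = 0.02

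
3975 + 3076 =7051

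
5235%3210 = 2025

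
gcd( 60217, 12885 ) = 1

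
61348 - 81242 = - 19894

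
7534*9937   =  74865358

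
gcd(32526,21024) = 18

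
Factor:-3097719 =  - 3^2*491^1* 701^1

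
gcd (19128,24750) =6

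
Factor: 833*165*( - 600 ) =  - 2^3*3^2*5^3*7^2*11^1*17^1  =  - 82467000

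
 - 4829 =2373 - 7202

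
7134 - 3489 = 3645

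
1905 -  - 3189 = 5094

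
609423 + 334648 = 944071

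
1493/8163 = 1493/8163 = 0.18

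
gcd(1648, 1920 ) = 16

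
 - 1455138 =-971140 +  - 483998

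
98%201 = 98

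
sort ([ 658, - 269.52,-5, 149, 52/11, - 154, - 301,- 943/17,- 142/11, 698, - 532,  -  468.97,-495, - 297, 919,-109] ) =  [ - 532,-495, - 468.97,-301, - 297, - 269.52, - 154 ,-109, - 943/17, - 142/11,- 5, 52/11, 149, 658, 698,919 ]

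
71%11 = 5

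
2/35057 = 2/35057 = 0.00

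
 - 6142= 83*(  -  74 ) 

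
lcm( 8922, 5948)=17844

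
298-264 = 34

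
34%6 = 4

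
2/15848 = 1/7924 = 0.00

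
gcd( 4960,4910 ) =10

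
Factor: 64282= 2^1*32141^1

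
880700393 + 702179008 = 1582879401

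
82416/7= 11773+5/7 = 11773.71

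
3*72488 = 217464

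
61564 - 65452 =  - 3888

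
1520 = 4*380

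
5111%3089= 2022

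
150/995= 30/199 = 0.15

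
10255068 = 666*15398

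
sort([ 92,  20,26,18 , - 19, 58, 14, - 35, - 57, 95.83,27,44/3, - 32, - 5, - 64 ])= [ - 64, - 57, - 35, - 32,-19, - 5,14, 44/3,18, 20,26, 27,  58,  92,  95.83]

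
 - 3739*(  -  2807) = 10495373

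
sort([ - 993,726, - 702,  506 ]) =[ - 993, - 702, 506, 726]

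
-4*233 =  - 932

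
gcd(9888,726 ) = 6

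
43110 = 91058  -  47948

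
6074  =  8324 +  - 2250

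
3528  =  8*441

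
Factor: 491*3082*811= 1227255482= 2^1*23^1*67^1*491^1*811^1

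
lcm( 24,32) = 96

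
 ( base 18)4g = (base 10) 88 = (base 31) 2Q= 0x58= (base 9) 107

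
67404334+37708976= 105113310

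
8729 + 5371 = 14100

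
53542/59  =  53542/59 = 907.49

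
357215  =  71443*5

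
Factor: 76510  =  2^1*5^1*7^1*1093^1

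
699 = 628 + 71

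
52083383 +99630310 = 151713693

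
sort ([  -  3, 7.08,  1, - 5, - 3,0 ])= [ -5, - 3, - 3, 0,1,7.08 ]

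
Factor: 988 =2^2*13^1 * 19^1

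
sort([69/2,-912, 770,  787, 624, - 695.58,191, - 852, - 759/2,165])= [  -  912, - 852,-695.58,-759/2, 69/2,165 , 191, 624,770, 787 ]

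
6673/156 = 42+121/156 =42.78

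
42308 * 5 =211540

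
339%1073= 339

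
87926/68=43963/34 = 1293.03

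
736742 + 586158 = 1322900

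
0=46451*0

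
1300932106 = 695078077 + 605854029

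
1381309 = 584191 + 797118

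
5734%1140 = 34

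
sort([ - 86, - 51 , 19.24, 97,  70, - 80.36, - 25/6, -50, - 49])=[ - 86,- 80.36,-51, - 50, - 49, - 25/6 , 19.24, 70, 97 ]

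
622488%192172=45972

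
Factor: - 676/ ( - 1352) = 2^( - 1)   =  1/2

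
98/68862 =49/34431 = 0.00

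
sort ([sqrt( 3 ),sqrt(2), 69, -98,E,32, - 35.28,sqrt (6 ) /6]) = [ - 98, -35.28,sqrt(6)/6,sqrt( 2 ),sqrt(3 ), E,32 , 69] 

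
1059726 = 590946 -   -  468780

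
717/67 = 717/67 = 10.70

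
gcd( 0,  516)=516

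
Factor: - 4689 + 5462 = 773^1=773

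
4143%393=213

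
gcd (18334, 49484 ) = 178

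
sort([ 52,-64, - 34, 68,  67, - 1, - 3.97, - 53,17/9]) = [ - 64, - 53, - 34, - 3.97, - 1,17/9, 52, 67, 68 ] 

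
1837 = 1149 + 688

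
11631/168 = 3877/56  =  69.23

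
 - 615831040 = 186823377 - 802654417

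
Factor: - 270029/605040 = -2^( - 4) * 3^ ( - 1)*5^( - 1 ) * 2521^(-1 )*270029^1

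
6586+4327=10913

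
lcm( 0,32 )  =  0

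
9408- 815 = 8593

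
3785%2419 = 1366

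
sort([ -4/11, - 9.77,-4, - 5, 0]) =[ - 9.77,  -  5, - 4 , - 4/11,0 ] 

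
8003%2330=1013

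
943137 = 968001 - 24864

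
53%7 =4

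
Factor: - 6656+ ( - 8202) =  - 2^1*17^1*19^1*23^1 = - 14858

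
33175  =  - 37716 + 70891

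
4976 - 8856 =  - 3880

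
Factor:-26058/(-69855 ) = 8686/23285 =2^1* 5^( - 1) * 43^1 * 101^1*4657^( - 1) 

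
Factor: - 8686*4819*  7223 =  - 2^1*31^1*43^1*61^1*79^1*101^1 *233^1 = - 302339134982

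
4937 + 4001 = 8938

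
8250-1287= 6963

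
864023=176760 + 687263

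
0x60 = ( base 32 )30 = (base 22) 48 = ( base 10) 96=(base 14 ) 6c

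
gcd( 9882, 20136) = 6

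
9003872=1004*8968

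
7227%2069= 1020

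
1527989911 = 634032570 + 893957341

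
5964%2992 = 2972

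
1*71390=71390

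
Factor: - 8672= - 2^5*271^1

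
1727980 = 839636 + 888344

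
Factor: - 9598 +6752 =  - 2^1*1423^1 = - 2846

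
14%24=14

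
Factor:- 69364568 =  - 2^3*7^1*13^1*151^1*631^1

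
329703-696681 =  - 366978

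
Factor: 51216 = 2^4*3^1*11^1*97^1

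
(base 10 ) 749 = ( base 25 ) 14O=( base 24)175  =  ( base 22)1c1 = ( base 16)2ed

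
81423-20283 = 61140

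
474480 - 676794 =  - 202314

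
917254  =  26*35279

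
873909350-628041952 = 245867398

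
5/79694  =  5/79694 = 0.00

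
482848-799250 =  - 316402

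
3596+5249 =8845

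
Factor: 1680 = 2^4*3^1*5^1*7^1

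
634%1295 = 634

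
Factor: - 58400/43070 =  - 80/59 = -  2^4*5^1*59^ ( - 1) 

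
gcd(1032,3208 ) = 8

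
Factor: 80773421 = 131^1*647^1*953^1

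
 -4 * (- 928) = 3712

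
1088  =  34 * 32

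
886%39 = 28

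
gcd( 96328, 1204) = 4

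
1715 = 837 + 878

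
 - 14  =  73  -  87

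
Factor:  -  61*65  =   - 3965  =  - 5^1*13^1*61^1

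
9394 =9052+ 342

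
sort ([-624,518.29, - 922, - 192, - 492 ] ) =[ - 922, - 624, - 492 ,-192, 518.29 ]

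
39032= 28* 1394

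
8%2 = 0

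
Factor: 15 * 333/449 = 3^3*5^1*37^1*449^(-1 ) = 4995/449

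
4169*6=25014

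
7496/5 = 1499  +  1/5=1499.20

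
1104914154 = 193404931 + 911509223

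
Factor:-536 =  - 2^3 * 67^1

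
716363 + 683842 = 1400205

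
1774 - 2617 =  - 843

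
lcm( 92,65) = 5980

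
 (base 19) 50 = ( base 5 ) 340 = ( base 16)5f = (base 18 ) 55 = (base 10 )95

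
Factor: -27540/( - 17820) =17/11=11^(-1 )*17^1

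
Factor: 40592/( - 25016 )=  - 86/53 = - 2^1 * 43^1*53^( - 1 )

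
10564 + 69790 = 80354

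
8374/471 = 8374/471 =17.78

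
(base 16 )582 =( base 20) 3AA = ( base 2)10110000010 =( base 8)2602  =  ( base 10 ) 1410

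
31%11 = 9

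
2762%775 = 437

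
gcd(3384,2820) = 564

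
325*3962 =1287650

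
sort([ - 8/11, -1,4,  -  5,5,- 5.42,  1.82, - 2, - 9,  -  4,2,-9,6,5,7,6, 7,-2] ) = [- 9,-9, - 5.42, - 5, - 4, - 2,- 2, - 1, - 8/11,1.82,2,4 , 5,5, 6,6,7,7 ] 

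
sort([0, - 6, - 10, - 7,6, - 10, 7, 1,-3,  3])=[ - 10,  -  10 , - 7, - 6 , - 3 , 0,1,3,6,7] 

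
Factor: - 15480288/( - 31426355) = 2^5*3^3*5^( - 1) * 19^1*23^1 * 41^1*6285271^( - 1 ) 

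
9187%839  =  797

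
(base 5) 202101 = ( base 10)6526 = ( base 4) 1211332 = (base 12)393A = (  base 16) 197E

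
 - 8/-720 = 1/90=0.01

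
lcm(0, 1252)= 0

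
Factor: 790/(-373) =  - 2^1 * 5^1 * 79^1*373^(-1 )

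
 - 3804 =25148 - 28952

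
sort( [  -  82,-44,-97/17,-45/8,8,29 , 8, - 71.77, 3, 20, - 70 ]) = [-82,-71.77, - 70, - 44,  -  97/17, - 45/8,3,8,8,20, 29]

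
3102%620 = 2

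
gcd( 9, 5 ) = 1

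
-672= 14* (-48)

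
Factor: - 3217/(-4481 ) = 3217^1*4481^(  -  1 )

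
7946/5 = 1589  +  1/5 = 1589.20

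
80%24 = 8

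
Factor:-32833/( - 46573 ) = 32833^1*46573^(-1)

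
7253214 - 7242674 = 10540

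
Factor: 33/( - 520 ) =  - 2^( - 3)*3^1*5^( - 1 )*11^1*13^ ( - 1)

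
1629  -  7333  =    -  5704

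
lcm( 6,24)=24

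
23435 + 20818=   44253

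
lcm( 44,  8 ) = 88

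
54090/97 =557 + 61/97=557.63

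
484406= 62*7813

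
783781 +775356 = 1559137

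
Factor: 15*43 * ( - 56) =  - 2^3 * 3^1*5^1 * 7^1* 43^1 = - 36120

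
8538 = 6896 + 1642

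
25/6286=25/6286 = 0.00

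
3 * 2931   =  8793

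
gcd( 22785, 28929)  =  3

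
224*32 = 7168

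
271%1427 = 271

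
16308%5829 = 4650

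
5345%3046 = 2299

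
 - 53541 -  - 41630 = -11911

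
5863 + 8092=13955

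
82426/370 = 41213/185 = 222.77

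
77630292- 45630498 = 31999794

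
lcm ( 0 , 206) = 0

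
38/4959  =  2/261 = 0.01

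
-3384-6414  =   - 9798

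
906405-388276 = 518129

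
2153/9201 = 2153/9201=0.23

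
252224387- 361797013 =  - 109572626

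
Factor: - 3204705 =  - 3^1*5^1*7^1*23^1*1327^1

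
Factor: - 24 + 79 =5^1*11^1 = 55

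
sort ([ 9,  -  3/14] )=[ - 3/14,9]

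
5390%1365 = 1295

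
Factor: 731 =17^1*43^1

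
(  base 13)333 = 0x225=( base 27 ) k9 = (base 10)549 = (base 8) 1045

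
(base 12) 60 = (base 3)2200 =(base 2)1001000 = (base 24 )30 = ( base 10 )72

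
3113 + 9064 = 12177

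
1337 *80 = 106960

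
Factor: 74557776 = 2^4*3^1 * 1553287^1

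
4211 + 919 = 5130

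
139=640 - 501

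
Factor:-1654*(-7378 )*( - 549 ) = - 2^2*3^2*7^1 * 17^1*31^1 * 61^1 * 827^1 =- 6699563388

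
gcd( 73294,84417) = 1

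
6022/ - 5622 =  - 3011/2811 = - 1.07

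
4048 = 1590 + 2458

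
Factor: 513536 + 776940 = 1290476 = 2^2*11^1*139^1*211^1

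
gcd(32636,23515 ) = 1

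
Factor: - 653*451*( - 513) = 3^3 * 11^1*19^1 *41^1 * 653^1 =151080039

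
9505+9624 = 19129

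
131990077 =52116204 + 79873873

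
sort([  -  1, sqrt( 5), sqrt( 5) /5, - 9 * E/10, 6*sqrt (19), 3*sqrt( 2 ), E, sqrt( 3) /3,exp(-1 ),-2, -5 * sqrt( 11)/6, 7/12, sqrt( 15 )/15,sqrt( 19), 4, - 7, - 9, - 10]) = [ - 10,- 9, - 7, - 5*sqrt(11) /6, - 9*E/10, - 2,-1,sqrt( 15)/15, exp(  -  1),sqrt( 5) /5, sqrt( 3)/3,7/12, sqrt( 5 ),E,4, 3*sqrt( 2 ),sqrt( 19), 6*sqrt(19)]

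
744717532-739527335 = 5190197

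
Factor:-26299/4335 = -3^( - 1 ) *5^(- 1 )*7^1*13^1 = - 91/15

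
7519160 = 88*85445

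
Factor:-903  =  -3^1*7^1*43^1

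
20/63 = 20/63 = 0.32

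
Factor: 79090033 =11^1*7190003^1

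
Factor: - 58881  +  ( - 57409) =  - 2^1*5^1 * 29^1*401^1 = - 116290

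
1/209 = 1/209 = 0.00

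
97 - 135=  - 38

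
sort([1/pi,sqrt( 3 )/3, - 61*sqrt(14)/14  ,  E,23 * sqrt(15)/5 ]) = [ - 61*sqrt(14 )/14, 1/pi,sqrt( 3)/3,  E,23*sqrt(15)/5]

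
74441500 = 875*85076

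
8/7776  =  1/972  =  0.00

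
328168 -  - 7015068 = 7343236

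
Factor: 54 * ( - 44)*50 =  - 118800 = - 2^4*3^3*5^2 *11^1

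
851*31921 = 27164771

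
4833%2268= 297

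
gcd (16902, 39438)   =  5634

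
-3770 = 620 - 4390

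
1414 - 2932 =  - 1518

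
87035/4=87035/4 = 21758.75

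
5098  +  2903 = 8001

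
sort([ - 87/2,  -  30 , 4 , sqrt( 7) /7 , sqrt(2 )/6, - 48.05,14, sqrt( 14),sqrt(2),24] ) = [ - 48.05, - 87/2,  -  30, sqrt( 2 )/6, sqrt( 7) /7,sqrt( 2), sqrt( 14),4  ,  14,24 ]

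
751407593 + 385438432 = 1136846025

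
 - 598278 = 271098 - 869376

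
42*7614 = 319788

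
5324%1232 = 396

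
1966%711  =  544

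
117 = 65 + 52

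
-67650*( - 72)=4870800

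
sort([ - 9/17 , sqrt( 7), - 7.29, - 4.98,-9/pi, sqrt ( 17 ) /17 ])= [ - 7.29, - 4.98,  -  9/pi,  -  9/17,sqrt (17 )/17  ,  sqrt (7 ) ] 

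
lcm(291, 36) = 3492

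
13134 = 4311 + 8823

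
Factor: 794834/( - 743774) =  - 467/437 = - 19^(-1)*23^(- 1)*467^1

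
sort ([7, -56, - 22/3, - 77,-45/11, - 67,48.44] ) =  [- 77 ,-67 ,  -  56, - 22/3, - 45/11,7,48.44 ]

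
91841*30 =2755230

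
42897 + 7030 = 49927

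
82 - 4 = 78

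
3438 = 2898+540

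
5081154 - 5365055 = - 283901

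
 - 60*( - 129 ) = 7740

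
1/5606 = 1/5606= 0.00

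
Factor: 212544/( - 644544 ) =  -3^1*41^1  *373^(-1) = - 123/373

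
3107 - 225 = 2882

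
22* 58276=1282072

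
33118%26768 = 6350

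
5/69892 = 5/69892 = 0.00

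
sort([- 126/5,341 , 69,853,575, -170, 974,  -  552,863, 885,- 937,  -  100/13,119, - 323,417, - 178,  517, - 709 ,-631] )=[ - 937, - 709, - 631 , - 552, - 323, - 178 , -170, - 126/5, - 100/13,69,119,341,417,517, 575,853, 863,885, 974 ]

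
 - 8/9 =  - 8/9 = -0.89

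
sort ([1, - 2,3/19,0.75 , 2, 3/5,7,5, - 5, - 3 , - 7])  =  [ - 7, - 5, - 3, - 2,3/19,3/5,0.75,1, 2, 5,7]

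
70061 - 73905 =  -  3844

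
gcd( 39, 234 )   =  39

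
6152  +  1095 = 7247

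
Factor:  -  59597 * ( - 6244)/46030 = 2^1*5^( - 1 )*7^1*61^1*223^1 *977^1 *4603^( - 1)  =  186061834/23015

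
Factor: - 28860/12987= - 2^2*3^( - 2)*5^1 = - 20/9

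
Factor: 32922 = 2^1*3^2*31^1*59^1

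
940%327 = 286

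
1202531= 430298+772233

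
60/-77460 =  - 1/1291 = -0.00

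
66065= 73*905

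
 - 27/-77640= 9/25880 = 0.00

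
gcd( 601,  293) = 1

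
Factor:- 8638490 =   -  2^1 * 5^1*7^1*123407^1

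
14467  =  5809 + 8658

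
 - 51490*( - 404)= 20801960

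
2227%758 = 711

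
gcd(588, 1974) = 42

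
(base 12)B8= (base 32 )4c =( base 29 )4O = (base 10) 140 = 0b10001100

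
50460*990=49955400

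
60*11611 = 696660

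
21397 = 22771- 1374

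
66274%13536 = 12130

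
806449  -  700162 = 106287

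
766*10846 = 8308036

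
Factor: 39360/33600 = 41/35  =  5^( - 1)*7^(  -  1 )*41^1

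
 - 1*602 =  - 602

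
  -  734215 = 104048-838263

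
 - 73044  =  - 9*8116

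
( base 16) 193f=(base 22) D7H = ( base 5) 201323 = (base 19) HH3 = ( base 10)6463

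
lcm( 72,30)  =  360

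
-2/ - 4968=1/2484=0.00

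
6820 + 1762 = 8582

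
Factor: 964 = 2^2*241^1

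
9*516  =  4644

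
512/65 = 7 + 57/65 = 7.88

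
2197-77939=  - 75742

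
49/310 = 49/310 = 0.16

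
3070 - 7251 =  - 4181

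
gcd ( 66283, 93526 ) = 1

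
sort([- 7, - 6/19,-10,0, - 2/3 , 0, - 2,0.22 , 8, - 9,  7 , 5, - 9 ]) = [ - 10, - 9,  -  9,-7, - 2,  -  2/3, - 6/19,0, 0,  0.22,5,  7 , 8]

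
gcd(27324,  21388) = 4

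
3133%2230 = 903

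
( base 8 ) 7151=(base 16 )E69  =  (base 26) 5BN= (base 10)3689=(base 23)6m9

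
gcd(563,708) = 1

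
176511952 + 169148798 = 345660750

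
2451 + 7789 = 10240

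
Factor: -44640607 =-11^1 * 4058237^1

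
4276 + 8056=12332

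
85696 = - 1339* ( - 64)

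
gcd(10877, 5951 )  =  1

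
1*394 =394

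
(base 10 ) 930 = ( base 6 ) 4150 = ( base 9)1243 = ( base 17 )33C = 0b1110100010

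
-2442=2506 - 4948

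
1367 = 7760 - 6393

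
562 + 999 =1561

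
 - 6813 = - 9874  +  3061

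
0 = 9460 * 0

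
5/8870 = 1/1774=0.00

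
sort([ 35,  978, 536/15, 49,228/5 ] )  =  [ 35, 536/15,228/5, 49,  978]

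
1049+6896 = 7945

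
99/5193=11/577 = 0.02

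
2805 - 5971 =  -  3166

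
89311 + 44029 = 133340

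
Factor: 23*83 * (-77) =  - 146993 = -7^1*11^1*23^1*83^1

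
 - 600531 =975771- 1576302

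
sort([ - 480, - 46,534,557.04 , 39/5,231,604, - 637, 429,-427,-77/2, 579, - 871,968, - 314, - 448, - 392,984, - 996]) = [ - 996, - 871,-637, -480,- 448 , - 427, - 392, - 314, - 46, - 77/2,39/5,231, 429,534 , 557.04,579, 604, 968,984 ] 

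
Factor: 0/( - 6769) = 0^1=0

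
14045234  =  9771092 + 4274142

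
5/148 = 5/148 = 0.03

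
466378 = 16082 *29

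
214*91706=19625084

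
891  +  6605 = 7496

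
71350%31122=9106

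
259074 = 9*28786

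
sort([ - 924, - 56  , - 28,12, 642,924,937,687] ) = [-924,-56, - 28,12, 642,687,924,937]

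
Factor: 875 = 5^3*7^1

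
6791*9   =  61119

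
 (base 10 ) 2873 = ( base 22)5KD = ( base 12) 17b5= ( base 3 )10221102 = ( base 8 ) 5471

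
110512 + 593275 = 703787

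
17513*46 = 805598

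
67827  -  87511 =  - 19684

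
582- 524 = 58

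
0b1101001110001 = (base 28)8hl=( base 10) 6769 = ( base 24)BI1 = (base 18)12G1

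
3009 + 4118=7127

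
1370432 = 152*9016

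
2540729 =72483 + 2468246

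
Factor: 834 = 2^1*3^1*139^1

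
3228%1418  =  392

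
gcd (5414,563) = 1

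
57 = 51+6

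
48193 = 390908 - 342715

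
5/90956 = 5/90956 = 0.00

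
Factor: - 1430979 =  - 3^1 *11^1 * 103^1*421^1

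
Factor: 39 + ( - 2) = 37^1 = 37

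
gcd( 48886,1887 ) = 1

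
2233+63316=65549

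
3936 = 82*48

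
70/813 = 70/813 = 0.09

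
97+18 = 115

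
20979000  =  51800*405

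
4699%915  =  124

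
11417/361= 31 + 226/361 = 31.63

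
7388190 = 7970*927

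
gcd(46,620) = 2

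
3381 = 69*49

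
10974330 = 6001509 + 4972821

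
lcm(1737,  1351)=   12159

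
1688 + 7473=9161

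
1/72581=1/72581 = 0.00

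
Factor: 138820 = 2^2*  5^1*11^1* 631^1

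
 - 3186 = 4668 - 7854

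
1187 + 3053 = 4240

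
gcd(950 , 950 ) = 950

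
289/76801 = 289/76801 = 0.00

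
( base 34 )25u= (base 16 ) 9d0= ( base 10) 2512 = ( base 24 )48G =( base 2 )100111010000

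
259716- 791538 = - 531822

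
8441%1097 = 762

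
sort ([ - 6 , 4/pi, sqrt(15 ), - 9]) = [ - 9, - 6, 4/pi, sqrt( 15)]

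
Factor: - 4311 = - 3^2*479^1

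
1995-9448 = -7453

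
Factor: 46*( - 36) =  -1656 = -2^3*3^2*23^1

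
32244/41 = 786+18/41 = 786.44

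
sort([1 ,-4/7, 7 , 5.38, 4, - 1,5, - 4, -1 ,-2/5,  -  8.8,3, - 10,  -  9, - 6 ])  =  [ - 10, - 9, - 8.8, - 6, - 4 ,-1,-1, - 4/7, - 2/5,1 , 3, 4, 5,  5.38,7]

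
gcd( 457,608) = 1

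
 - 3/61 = -1  +  58/61 = - 0.05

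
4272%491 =344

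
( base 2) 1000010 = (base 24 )2i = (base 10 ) 66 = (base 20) 36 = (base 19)39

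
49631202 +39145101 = 88776303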